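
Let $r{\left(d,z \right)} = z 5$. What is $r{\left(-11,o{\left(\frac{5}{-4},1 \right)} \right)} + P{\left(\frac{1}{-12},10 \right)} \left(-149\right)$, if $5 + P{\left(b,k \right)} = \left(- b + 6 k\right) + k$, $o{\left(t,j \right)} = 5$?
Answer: $- \frac{116069}{12} \approx -9672.4$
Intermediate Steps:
$P{\left(b,k \right)} = -5 - b + 7 k$ ($P{\left(b,k \right)} = -5 + \left(\left(- b + 6 k\right) + k\right) = -5 - \left(b - 7 k\right) = -5 - b + 7 k$)
$r{\left(d,z \right)} = 5 z$
$r{\left(-11,o{\left(\frac{5}{-4},1 \right)} \right)} + P{\left(\frac{1}{-12},10 \right)} \left(-149\right) = 5 \cdot 5 + \left(-5 - \frac{1}{-12} + 7 \cdot 10\right) \left(-149\right) = 25 + \left(-5 - - \frac{1}{12} + 70\right) \left(-149\right) = 25 + \left(-5 + \frac{1}{12} + 70\right) \left(-149\right) = 25 + \frac{781}{12} \left(-149\right) = 25 - \frac{116369}{12} = - \frac{116069}{12}$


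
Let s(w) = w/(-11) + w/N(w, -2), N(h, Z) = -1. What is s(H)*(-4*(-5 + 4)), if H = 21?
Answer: -1008/11 ≈ -91.636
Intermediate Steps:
s(w) = -12*w/11 (s(w) = w/(-11) + w/(-1) = w*(-1/11) + w*(-1) = -w/11 - w = -12*w/11)
s(H)*(-4*(-5 + 4)) = (-12/11*21)*(-4*(-5 + 4)) = -(-1008)*(-1)/11 = -252/11*4 = -1008/11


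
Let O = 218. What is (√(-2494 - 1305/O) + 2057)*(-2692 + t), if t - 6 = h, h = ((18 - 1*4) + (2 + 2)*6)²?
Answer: -2554794 - 621*I*√118809346/109 ≈ -2.5548e+6 - 62100.0*I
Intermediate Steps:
h = 1444 (h = ((18 - 4) + 4*6)² = (14 + 24)² = 38² = 1444)
t = 1450 (t = 6 + 1444 = 1450)
(√(-2494 - 1305/O) + 2057)*(-2692 + t) = (√(-2494 - 1305/218) + 2057)*(-2692 + 1450) = (√(-2494 - 1305*1/218) + 2057)*(-1242) = (√(-2494 - 1305/218) + 2057)*(-1242) = (√(-544997/218) + 2057)*(-1242) = (I*√118809346/218 + 2057)*(-1242) = (2057 + I*√118809346/218)*(-1242) = -2554794 - 621*I*√118809346/109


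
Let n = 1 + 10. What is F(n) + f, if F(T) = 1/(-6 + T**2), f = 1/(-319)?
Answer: 204/36685 ≈ 0.0055609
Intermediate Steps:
n = 11
f = -1/319 ≈ -0.0031348
F(n) + f = 1/(-6 + 11**2) - 1/319 = 1/(-6 + 121) - 1/319 = 1/115 - 1/319 = 204/36685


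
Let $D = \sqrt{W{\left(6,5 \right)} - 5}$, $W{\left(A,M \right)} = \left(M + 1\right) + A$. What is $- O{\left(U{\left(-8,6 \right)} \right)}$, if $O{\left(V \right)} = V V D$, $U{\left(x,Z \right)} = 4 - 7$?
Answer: $- 9 \sqrt{7} \approx -23.812$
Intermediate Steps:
$U{\left(x,Z \right)} = -3$ ($U{\left(x,Z \right)} = 4 - 7 = -3$)
$W{\left(A,M \right)} = 1 + A + M$ ($W{\left(A,M \right)} = \left(1 + M\right) + A = 1 + A + M$)
$D = \sqrt{7}$ ($D = \sqrt{\left(1 + 6 + 5\right) - 5} = \sqrt{12 - 5} = \sqrt{7} \approx 2.6458$)
$O{\left(V \right)} = \sqrt{7} V^{2}$ ($O{\left(V \right)} = V V \sqrt{7} = V^{2} \sqrt{7} = \sqrt{7} V^{2}$)
$- O{\left(U{\left(-8,6 \right)} \right)} = - \sqrt{7} \left(-3\right)^{2} = - \sqrt{7} \cdot 9 = - 9 \sqrt{7}$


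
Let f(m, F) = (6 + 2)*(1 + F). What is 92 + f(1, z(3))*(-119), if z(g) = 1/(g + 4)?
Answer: -996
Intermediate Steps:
z(g) = 1/(4 + g)
f(m, F) = 8 + 8*F (f(m, F) = 8*(1 + F) = 8 + 8*F)
92 + f(1, z(3))*(-119) = 92 + (8 + 8/(4 + 3))*(-119) = 92 + (8 + 8/7)*(-119) = 92 + (64/7)*(-119) = 92 - 1088 = -996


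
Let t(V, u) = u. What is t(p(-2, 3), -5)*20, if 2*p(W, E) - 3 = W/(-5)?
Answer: -100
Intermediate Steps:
p(W, E) = 3/2 - W/10 (p(W, E) = 3/2 + (W/(-5))/2 = 3/2 + (W*(-⅕))/2 = 3/2 + (-W/5)/2 = 3/2 - W/10)
t(p(-2, 3), -5)*20 = -5*20 = -100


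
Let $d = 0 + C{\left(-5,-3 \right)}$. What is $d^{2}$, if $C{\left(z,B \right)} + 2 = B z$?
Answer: $169$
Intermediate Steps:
$C{\left(z,B \right)} = -2 + B z$
$d = 13$ ($d = 0 - -13 = 0 + \left(-2 + 15\right) = 0 + 13 = 13$)
$d^{2} = 13^{2} = 169$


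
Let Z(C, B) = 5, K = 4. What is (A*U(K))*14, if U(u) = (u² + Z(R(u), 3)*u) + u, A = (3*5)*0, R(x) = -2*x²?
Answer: 0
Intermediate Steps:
A = 0 (A = 15*0 = 0)
U(u) = u² + 6*u (U(u) = (u² + 5*u) + u = u² + 6*u)
(A*U(K))*14 = (0*(4*(6 + 4)))*14 = (0*(4*10))*14 = (0*40)*14 = 0*14 = 0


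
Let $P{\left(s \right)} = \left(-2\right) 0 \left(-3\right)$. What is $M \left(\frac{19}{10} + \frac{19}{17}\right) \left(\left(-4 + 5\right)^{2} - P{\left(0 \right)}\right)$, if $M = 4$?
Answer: $\frac{1026}{85} \approx 12.071$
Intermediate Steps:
$P{\left(s \right)} = 0$ ($P{\left(s \right)} = 0 \left(-3\right) = 0$)
$M \left(\frac{19}{10} + \frac{19}{17}\right) \left(\left(-4 + 5\right)^{2} - P{\left(0 \right)}\right) = 4 \left(\frac{19}{10} + \frac{19}{17}\right) \left(\left(-4 + 5\right)^{2} - 0\right) = 4 \left(19 \cdot \frac{1}{10} + 19 \cdot \frac{1}{17}\right) \left(1^{2} + 0\right) = 4 \left(\frac{19}{10} + \frac{19}{17}\right) \left(1 + 0\right) = 4 \cdot \frac{513}{170} \cdot 1 = \frac{1026}{85} \cdot 1 = \frac{1026}{85}$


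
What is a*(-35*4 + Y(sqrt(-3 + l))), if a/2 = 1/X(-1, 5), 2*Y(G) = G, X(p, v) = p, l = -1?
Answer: 280 - 2*I ≈ 280.0 - 2.0*I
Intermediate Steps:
Y(G) = G/2
a = -2 (a = 2/(-1) = 2*(-1) = -2)
a*(-35*4 + Y(sqrt(-3 + l))) = -2*(-35*4 + sqrt(-3 - 1)/2) = -2*(-140 + sqrt(-4)/2) = -2*(-140 + (2*I)/2) = -2*(-140 + I) = 280 - 2*I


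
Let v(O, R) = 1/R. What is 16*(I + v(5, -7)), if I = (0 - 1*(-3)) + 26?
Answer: 3232/7 ≈ 461.71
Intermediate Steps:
I = 29 (I = (0 + 3) + 26 = 3 + 26 = 29)
16*(I + v(5, -7)) = 16*(29 + 1/(-7)) = 16*(29 - ⅐) = 16*(202/7) = 3232/7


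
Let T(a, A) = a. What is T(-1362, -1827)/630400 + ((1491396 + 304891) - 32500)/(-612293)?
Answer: -556362633933/192994753600 ≈ -2.8828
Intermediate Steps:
T(-1362, -1827)/630400 + ((1491396 + 304891) - 32500)/(-612293) = -1362/630400 + ((1491396 + 304891) - 32500)/(-612293) = -1362*1/630400 + (1796287 - 32500)*(-1/612293) = -681/315200 + 1763787*(-1/612293) = -681/315200 - 1763787/612293 = -556362633933/192994753600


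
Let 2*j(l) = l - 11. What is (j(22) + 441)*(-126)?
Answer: -56259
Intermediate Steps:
j(l) = -11/2 + l/2 (j(l) = (l - 11)/2 = (-11 + l)/2 = -11/2 + l/2)
(j(22) + 441)*(-126) = ((-11/2 + (½)*22) + 441)*(-126) = ((-11/2 + 11) + 441)*(-126) = (11/2 + 441)*(-126) = (893/2)*(-126) = -56259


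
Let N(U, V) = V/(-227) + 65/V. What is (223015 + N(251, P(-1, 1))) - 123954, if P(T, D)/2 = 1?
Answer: 44988445/454 ≈ 99094.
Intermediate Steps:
P(T, D) = 2 (P(T, D) = 2*1 = 2)
N(U, V) = 65/V - V/227 (N(U, V) = V*(-1/227) + 65/V = -V/227 + 65/V = 65/V - V/227)
(223015 + N(251, P(-1, 1))) - 123954 = (223015 + (65/2 - 1/227*2)) - 123954 = (223015 + (65*(½) - 2/227)) - 123954 = (223015 + (65/2 - 2/227)) - 123954 = (223015 + 14751/454) - 123954 = 101263561/454 - 123954 = 44988445/454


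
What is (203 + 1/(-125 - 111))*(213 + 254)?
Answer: 22372569/236 ≈ 94799.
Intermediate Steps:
(203 + 1/(-125 - 111))*(213 + 254) = (203 + 1/(-236))*467 = (203 - 1/236)*467 = (47907/236)*467 = 22372569/236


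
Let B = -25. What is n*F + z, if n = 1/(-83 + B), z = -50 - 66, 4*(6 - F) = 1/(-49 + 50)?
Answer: -50135/432 ≈ -116.05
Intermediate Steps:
F = 23/4 (F = 6 - 1/(4*(-49 + 50)) = 6 - 1/4/1 = 6 - 1/4*1 = 6 - 1/4 = 23/4 ≈ 5.7500)
z = -116
n = -1/108 (n = 1/(-83 - 25) = 1/(-108) = -1/108 ≈ -0.0092593)
n*F + z = -1/108*23/4 - 116 = -23/432 - 116 = -50135/432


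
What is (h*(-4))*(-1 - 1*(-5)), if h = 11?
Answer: -176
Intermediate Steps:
(h*(-4))*(-1 - 1*(-5)) = (11*(-4))*(-1 - 1*(-5)) = -44*(-1 + 5) = -44*4 = -176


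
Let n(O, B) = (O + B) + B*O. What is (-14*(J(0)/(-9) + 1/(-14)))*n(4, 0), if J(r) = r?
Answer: 4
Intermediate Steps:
n(O, B) = B + O + B*O (n(O, B) = (B + O) + B*O = B + O + B*O)
(-14*(J(0)/(-9) + 1/(-14)))*n(4, 0) = (-14*(0/(-9) + 1/(-14)))*(0 + 4 + 0*4) = (-14*(0*(-1/9) + 1*(-1/14)))*(0 + 4 + 0) = -14*(0 - 1/14)*4 = -14*(-1/14)*4 = 1*4 = 4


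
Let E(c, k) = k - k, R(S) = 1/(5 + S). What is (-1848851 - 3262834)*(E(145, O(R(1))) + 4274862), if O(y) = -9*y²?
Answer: -21851747962470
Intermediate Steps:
E(c, k) = 0
(-1848851 - 3262834)*(E(145, O(R(1))) + 4274862) = (-1848851 - 3262834)*(0 + 4274862) = -5111685*4274862 = -21851747962470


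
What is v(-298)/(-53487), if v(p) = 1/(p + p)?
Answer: 1/31878252 ≈ 3.1369e-8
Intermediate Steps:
v(p) = 1/(2*p)
v(-298)/(-53487) = ((½)/(-298))/(-53487) = ((½)*(-1/298))*(-1/53487) = -1/596*(-1/53487) = 1/31878252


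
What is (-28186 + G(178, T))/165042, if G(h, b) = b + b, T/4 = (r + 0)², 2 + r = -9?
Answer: -13609/82521 ≈ -0.16492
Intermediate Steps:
r = -11 (r = -2 - 9 = -11)
T = 484 (T = 4*(-11 + 0)² = 4*(-11)² = 4*121 = 484)
G(h, b) = 2*b
(-28186 + G(178, T))/165042 = (-28186 + 2*484)/165042 = (-28186 + 968)*(1/165042) = -27218*1/165042 = -13609/82521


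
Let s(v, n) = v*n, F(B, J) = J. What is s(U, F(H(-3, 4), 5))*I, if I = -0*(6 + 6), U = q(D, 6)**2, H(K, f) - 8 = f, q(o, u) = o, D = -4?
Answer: 0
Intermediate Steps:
H(K, f) = 8 + f
U = 16 (U = (-4)**2 = 16)
s(v, n) = n*v
I = 0 (I = -0*12 = -1*0 = 0)
s(U, F(H(-3, 4), 5))*I = (5*16)*0 = 80*0 = 0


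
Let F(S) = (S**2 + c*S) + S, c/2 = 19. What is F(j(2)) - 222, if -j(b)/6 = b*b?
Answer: -582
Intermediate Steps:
c = 38 (c = 2*19 = 38)
j(b) = -6*b**2 (j(b) = -6*b*b = -6*b**2)
F(S) = S**2 + 39*S (F(S) = (S**2 + 38*S) + S = S**2 + 39*S)
F(j(2)) - 222 = (-6*2**2)*(39 - 6*2**2) - 222 = (-6*4)*(39 - 6*4) - 222 = -24*(39 - 24) - 222 = -24*15 - 222 = -360 - 222 = -582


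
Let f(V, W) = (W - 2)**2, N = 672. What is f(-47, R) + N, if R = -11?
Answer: 841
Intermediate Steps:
f(V, W) = (-2 + W)**2
f(-47, R) + N = (-2 - 11)**2 + 672 = (-13)**2 + 672 = 169 + 672 = 841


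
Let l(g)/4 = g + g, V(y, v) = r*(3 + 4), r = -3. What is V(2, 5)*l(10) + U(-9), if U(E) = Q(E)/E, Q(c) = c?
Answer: -1679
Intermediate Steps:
V(y, v) = -21 (V(y, v) = -3*(3 + 4) = -3*7 = -21)
U(E) = 1 (U(E) = E/E = 1)
l(g) = 8*g (l(g) = 4*(g + g) = 4*(2*g) = 8*g)
V(2, 5)*l(10) + U(-9) = -168*10 + 1 = -21*80 + 1 = -1680 + 1 = -1679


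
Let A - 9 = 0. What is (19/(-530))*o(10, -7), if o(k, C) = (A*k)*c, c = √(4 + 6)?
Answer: -171*√10/53 ≈ -10.203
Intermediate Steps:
A = 9 (A = 9 + 0 = 9)
c = √10 ≈ 3.1623
o(k, C) = 9*k*√10 (o(k, C) = (9*k)*√10 = 9*k*√10)
(19/(-530))*o(10, -7) = (19/(-530))*(9*10*√10) = (19*(-1/530))*(90*√10) = -171*√10/53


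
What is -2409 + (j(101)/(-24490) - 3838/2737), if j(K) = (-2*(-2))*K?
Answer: -80784136269/33514565 ≈ -2410.4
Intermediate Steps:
j(K) = 4*K
-2409 + (j(101)/(-24490) - 3838/2737) = -2409 + ((4*101)/(-24490) - 3838/2737) = -2409 + (404*(-1/24490) - 3838*1/2737) = -2409 + (-202/12245 - 3838/2737) = -2409 - 47549184/33514565 = -80784136269/33514565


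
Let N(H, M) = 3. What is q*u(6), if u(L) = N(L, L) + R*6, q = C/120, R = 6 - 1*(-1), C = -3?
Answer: -9/8 ≈ -1.1250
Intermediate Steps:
R = 7 (R = 6 + 1 = 7)
q = -1/40 (q = -3/120 = -3*1/120 = -1/40 ≈ -0.025000)
u(L) = 45 (u(L) = 3 + 7*6 = 3 + 42 = 45)
q*u(6) = -1/40*45 = -9/8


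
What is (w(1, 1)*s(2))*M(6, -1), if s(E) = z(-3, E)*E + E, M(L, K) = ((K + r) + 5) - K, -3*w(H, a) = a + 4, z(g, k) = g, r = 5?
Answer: 200/3 ≈ 66.667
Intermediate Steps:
w(H, a) = -4/3 - a/3 (w(H, a) = -(a + 4)/3 = -(4 + a)/3 = -4/3 - a/3)
M(L, K) = 10 (M(L, K) = ((K + 5) + 5) - K = ((5 + K) + 5) - K = (10 + K) - K = 10)
s(E) = -2*E (s(E) = -3*E + E = -2*E)
(w(1, 1)*s(2))*M(6, -1) = ((-4/3 - ⅓*1)*(-2*2))*10 = ((-4/3 - ⅓)*(-4))*10 = -5/3*(-4)*10 = (20/3)*10 = 200/3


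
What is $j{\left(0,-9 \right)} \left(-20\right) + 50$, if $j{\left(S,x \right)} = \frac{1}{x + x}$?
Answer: $\frac{460}{9} \approx 51.111$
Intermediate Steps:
$j{\left(S,x \right)} = \frac{1}{2 x}$
$j{\left(0,-9 \right)} \left(-20\right) + 50 = \frac{1}{2 \left(-9\right)} \left(-20\right) + 50 = \frac{1}{2} \left(- \frac{1}{9}\right) \left(-20\right) + 50 = \left(- \frac{1}{18}\right) \left(-20\right) + 50 = \frac{10}{9} + 50 = \frac{460}{9}$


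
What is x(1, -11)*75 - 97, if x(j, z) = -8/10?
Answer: -157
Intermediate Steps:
x(j, z) = -⅘ (x(j, z) = -8*⅒ = -⅘)
x(1, -11)*75 - 97 = -⅘*75 - 97 = -60 - 97 = -157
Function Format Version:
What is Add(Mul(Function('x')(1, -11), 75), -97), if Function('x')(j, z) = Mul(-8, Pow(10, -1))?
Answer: -157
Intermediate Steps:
Function('x')(j, z) = Rational(-4, 5) (Function('x')(j, z) = Mul(-8, Rational(1, 10)) = Rational(-4, 5))
Add(Mul(Function('x')(1, -11), 75), -97) = Add(Mul(Rational(-4, 5), 75), -97) = Add(-60, -97) = -157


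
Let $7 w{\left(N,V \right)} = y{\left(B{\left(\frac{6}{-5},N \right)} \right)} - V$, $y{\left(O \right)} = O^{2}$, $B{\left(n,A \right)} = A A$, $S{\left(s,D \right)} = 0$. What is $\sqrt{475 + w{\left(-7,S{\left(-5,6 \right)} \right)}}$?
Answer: $\sqrt{818} \approx 28.601$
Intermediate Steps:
$B{\left(n,A \right)} = A^{2}$
$w{\left(N,V \right)} = - \frac{V}{7} + \frac{N^{4}}{7}$ ($w{\left(N,V \right)} = \frac{\left(N^{2}\right)^{2} - V}{7} = \frac{N^{4} - V}{7} = - \frac{V}{7} + \frac{N^{4}}{7}$)
$\sqrt{475 + w{\left(-7,S{\left(-5,6 \right)} \right)}} = \sqrt{475 + \left(\left(- \frac{1}{7}\right) 0 + \frac{\left(-7\right)^{4}}{7}\right)} = \sqrt{475 + \left(0 + \frac{1}{7} \cdot 2401\right)} = \sqrt{475 + \left(0 + 343\right)} = \sqrt{475 + 343} = \sqrt{818}$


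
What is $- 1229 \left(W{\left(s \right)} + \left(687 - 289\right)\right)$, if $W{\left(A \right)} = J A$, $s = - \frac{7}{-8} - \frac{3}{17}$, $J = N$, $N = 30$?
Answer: $- \frac{35012981}{68} \approx -5.149 \cdot 10^{5}$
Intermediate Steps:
$J = 30$
$s = \frac{95}{136}$ ($s = \left(-7\right) \left(- \frac{1}{8}\right) - \frac{3}{17} = \frac{7}{8} - \frac{3}{17} = \frac{95}{136} \approx 0.69853$)
$W{\left(A \right)} = 30 A$
$- 1229 \left(W{\left(s \right)} + \left(687 - 289\right)\right) = - 1229 \left(30 \cdot \frac{95}{136} + \left(687 - 289\right)\right) = - 1229 \left(\frac{1425}{68} + \left(687 - 289\right)\right) = - 1229 \left(\frac{1425}{68} + 398\right) = \left(-1229\right) \frac{28489}{68} = - \frac{35012981}{68}$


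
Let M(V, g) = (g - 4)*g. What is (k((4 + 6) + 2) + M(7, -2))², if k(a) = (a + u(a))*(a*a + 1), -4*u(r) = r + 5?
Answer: 20638849/16 ≈ 1.2899e+6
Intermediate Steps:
M(V, g) = g*(-4 + g) (M(V, g) = (-4 + g)*g = g*(-4 + g))
u(r) = -5/4 - r/4 (u(r) = -(r + 5)/4 = -(5 + r)/4 = -5/4 - r/4)
k(a) = (1 + a²)*(-5/4 + 3*a/4) (k(a) = (a + (-5/4 - a/4))*(a*a + 1) = (-5/4 + 3*a/4)*(a² + 1) = (-5/4 + 3*a/4)*(1 + a²) = (1 + a²)*(-5/4 + 3*a/4))
(k((4 + 6) + 2) + M(7, -2))² = ((-5/4 - 5*((4 + 6) + 2)²/4 + 3*((4 + 6) + 2)/4 + 3*((4 + 6) + 2)³/4) - 2*(-4 - 2))² = ((-5/4 - 5*(10 + 2)²/4 + 3*(10 + 2)/4 + 3*(10 + 2)³/4) - 2*(-6))² = ((-5/4 - 5/4*12² + (¾)*12 + (¾)*12³) + 12)² = ((-5/4 - 5/4*144 + 9 + (¾)*1728) + 12)² = ((-5/4 - 180 + 9 + 1296) + 12)² = (4495/4 + 12)² = (4543/4)² = 20638849/16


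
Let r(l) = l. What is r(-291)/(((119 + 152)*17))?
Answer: -291/4607 ≈ -0.063165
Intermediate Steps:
r(-291)/(((119 + 152)*17)) = -291*1/(17*(119 + 152)) = -291/(271*17) = -291/4607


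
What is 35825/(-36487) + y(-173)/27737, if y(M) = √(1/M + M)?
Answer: -35825/36487 + I*√5177890/4798501 ≈ -0.98186 + 0.00047421*I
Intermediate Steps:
y(M) = √(M + 1/M)
35825/(-36487) + y(-173)/27737 = 35825/(-36487) + √(-173 + 1/(-173))/27737 = 35825*(-1/36487) + √(-173 - 1/173)*(1/27737) = -35825/36487 + √(-29930/173)*(1/27737) = -35825/36487 + (I*√5177890/173)*(1/27737) = -35825/36487 + I*√5177890/4798501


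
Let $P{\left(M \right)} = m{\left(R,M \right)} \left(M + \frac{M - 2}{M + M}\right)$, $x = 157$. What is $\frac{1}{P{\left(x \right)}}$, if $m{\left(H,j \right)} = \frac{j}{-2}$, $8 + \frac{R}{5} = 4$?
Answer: $- \frac{4}{49453} \approx -8.0885 \cdot 10^{-5}$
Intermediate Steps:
$R = -20$ ($R = -40 + 5 \cdot 4 = -40 + 20 = -20$)
$m{\left(H,j \right)} = - \frac{j}{2}$ ($m{\left(H,j \right)} = j \left(- \frac{1}{2}\right) = - \frac{j}{2}$)
$P{\left(M \right)} = - \frac{M \left(M + \frac{-2 + M}{2 M}\right)}{2}$ ($P{\left(M \right)} = - \frac{M}{2} \left(M + \frac{M - 2}{M + M}\right) = - \frac{M}{2} \left(M + \frac{-2 + M}{2 M}\right) = - \frac{M \left(M + \frac{-2 + M}{2 M}\right)}{2}$)
$\frac{1}{P{\left(x \right)}} = \frac{1}{\frac{1}{2} - \frac{157 \left(1 + 2 \cdot 157\right)}{4}} = \frac{1}{\frac{1}{2} - \frac{157 \left(1 + 314\right)}{4}} = \frac{1}{\frac{1}{2} - \frac{157}{4} \cdot 315} = \frac{1}{\frac{1}{2} - \frac{49455}{4}} = \frac{1}{- \frac{49453}{4}} = - \frac{4}{49453}$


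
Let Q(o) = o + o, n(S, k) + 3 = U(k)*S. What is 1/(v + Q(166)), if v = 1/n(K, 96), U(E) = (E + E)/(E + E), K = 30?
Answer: 27/8965 ≈ 0.0030117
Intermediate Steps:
U(E) = 1 (U(E) = (2*E)/((2*E)) = (2*E)*(1/(2*E)) = 1)
n(S, k) = -3 + S (n(S, k) = -3 + 1*S = -3 + S)
Q(o) = 2*o
v = 1/27 (v = 1/(-3 + 30) = 1/27 ≈ 0.037037)
1/(v + Q(166)) = 1/(1/27 + 2*166) = 1/(1/27 + 332) = 1/(8965/27) = 27/8965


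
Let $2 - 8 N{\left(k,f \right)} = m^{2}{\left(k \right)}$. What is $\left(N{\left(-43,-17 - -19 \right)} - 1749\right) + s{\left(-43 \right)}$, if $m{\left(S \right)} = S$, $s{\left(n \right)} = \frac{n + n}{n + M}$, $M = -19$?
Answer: $- \frac{490665}{248} \approx -1978.5$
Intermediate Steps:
$s{\left(n \right)} = \frac{2 n}{-19 + n}$ ($s{\left(n \right)} = \frac{n + n}{n - 19} = \frac{2 n}{-19 + n}$)
$N{\left(k,f \right)} = \frac{1}{4} - \frac{k^{2}}{8}$
$\left(N{\left(-43,-17 - -19 \right)} - 1749\right) + s{\left(-43 \right)} = \left(\left(\frac{1}{4} - \frac{\left(-43\right)^{2}}{8}\right) - 1749\right) + 2 \left(-43\right) \frac{1}{-19 - 43} = \left(\left(\frac{1}{4} - \frac{1849}{8}\right) - 1749\right) + 2 \left(-43\right) \frac{1}{-62} = \left(\left(\frac{1}{4} - \frac{1849}{8}\right) - 1749\right) + 2 \left(-43\right) \left(- \frac{1}{62}\right) = \left(- \frac{1847}{8} - 1749\right) + \frac{43}{31} = - \frac{15839}{8} + \frac{43}{31} = - \frac{490665}{248}$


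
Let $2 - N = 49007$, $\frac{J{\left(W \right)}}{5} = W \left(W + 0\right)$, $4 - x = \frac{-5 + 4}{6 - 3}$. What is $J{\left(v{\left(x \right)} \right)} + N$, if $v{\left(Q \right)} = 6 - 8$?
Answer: $-48985$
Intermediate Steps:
$x = \frac{13}{3}$ ($x = 4 - \frac{-5 + 4}{6 - 3} = 4 - - \frac{1}{3} = 4 + \frac{1}{3} = \frac{13}{3} \approx 4.3333$)
$v{\left(Q \right)} = -2$ ($v{\left(Q \right)} = 6 - 8 = -2$)
$J{\left(W \right)} = 5 W^{2}$ ($J{\left(W \right)} = 5 W \left(W + 0\right) = 5 W W = 5 W^{2}$)
$N = -49005$ ($N = 2 - 49007 = -49005$)
$J{\left(v{\left(x \right)} \right)} + N = 5 \left(-2\right)^{2} - 49005 = 5 \cdot 4 - 49005 = 20 - 49005 = -48985$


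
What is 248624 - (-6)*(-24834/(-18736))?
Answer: 1164592067/4684 ≈ 2.4863e+5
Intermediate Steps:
248624 - (-6)*(-24834/(-18736)) = 248624 - (-6)*(-24834*(-1/18736)) = 248624 - (-6)*12417/9368 = 248624 - 1*(-37251/4684) = 248624 + 37251/4684 = 1164592067/4684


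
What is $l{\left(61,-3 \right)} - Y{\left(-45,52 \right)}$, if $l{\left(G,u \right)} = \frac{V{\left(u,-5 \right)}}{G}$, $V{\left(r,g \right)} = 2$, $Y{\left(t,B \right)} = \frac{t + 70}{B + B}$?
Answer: $- \frac{1317}{6344} \approx -0.2076$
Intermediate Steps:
$Y{\left(t,B \right)} = \frac{70 + t}{2 B}$
$l{\left(G,u \right)} = \frac{2}{G}$
$l{\left(61,-3 \right)} - Y{\left(-45,52 \right)} = \frac{2}{61} - \frac{70 - 45}{2 \cdot 52} = 2 \cdot \frac{1}{61} - \frac{1}{2} \cdot \frac{1}{52} \cdot 25 = \frac{2}{61} - \frac{25}{104} = - \frac{1317}{6344}$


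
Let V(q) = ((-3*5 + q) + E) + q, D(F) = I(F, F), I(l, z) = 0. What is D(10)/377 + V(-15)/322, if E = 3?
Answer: -3/23 ≈ -0.13043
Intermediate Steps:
D(F) = 0
V(q) = -12 + 2*q (V(q) = ((-3*5 + q) + 3) + q = ((-15 + q) + 3) + q = (-12 + q) + q = -12 + 2*q)
D(10)/377 + V(-15)/322 = 0/377 + (-12 + 2*(-15))/322 = 0*(1/377) + (-12 - 30)*(1/322) = 0 - 42*1/322 = 0 - 3/23 = -3/23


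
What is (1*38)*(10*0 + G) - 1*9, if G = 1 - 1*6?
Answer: -199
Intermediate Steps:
G = -5 (G = 1 - 6 = -5)
(1*38)*(10*0 + G) - 1*9 = (1*38)*(10*0 - 5) - 1*9 = 38*(0 - 5) - 9 = 38*(-5) - 9 = -190 - 9 = -199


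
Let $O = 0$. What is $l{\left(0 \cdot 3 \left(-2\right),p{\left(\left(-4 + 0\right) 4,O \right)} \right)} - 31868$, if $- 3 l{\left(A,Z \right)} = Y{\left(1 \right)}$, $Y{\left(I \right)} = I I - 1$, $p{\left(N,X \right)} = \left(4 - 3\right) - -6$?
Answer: $-31868$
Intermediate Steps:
$p{\left(N,X \right)} = 7$ ($p{\left(N,X \right)} = 1 + 6 = 7$)
$Y{\left(I \right)} = -1 + I^{2}$ ($Y{\left(I \right)} = I^{2} - 1 = -1 + I^{2}$)
$l{\left(A,Z \right)} = 0$ ($l{\left(A,Z \right)} = - \frac{-1 + 1^{2}}{3} = - \frac{-1 + 1}{3} = \left(- \frac{1}{3}\right) 0 = 0$)
$l{\left(0 \cdot 3 \left(-2\right),p{\left(\left(-4 + 0\right) 4,O \right)} \right)} - 31868 = 0 - 31868 = -31868$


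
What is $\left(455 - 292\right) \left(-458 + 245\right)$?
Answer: $-34719$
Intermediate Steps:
$\left(455 - 292\right) \left(-458 + 245\right) = 163 \left(-213\right) = -34719$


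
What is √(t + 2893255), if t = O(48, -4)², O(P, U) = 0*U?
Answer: √2893255 ≈ 1701.0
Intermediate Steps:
O(P, U) = 0
t = 0 (t = 0² = 0)
√(t + 2893255) = √(0 + 2893255) = √2893255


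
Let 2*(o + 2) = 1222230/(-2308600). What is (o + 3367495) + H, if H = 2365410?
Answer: 2646995850937/461720 ≈ 5.7329e+6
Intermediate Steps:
o = -1045663/461720 (o = -2 + (1222230/(-2308600))/2 = -2 + (1222230*(-1/2308600))/2 = -2 + (½)*(-122223/230860) = -2 - 122223/461720 = -1045663/461720 ≈ -2.2647)
(o + 3367495) + H = (-1045663/461720 + 3367495) + 2365410 = 1554838745737/461720 + 2365410 = 2646995850937/461720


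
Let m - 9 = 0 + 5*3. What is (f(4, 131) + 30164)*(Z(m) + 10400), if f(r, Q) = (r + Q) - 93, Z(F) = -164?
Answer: 309188616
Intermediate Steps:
m = 24 (m = 9 + (0 + 5*3) = 9 + (0 + 15) = 9 + 15 = 24)
f(r, Q) = -93 + Q + r (f(r, Q) = (Q + r) - 93 = -93 + Q + r)
(f(4, 131) + 30164)*(Z(m) + 10400) = ((-93 + 131 + 4) + 30164)*(-164 + 10400) = (42 + 30164)*10236 = 30206*10236 = 309188616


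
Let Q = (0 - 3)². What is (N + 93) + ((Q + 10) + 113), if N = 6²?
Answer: 261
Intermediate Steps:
Q = 9 (Q = (-3)² = 9)
N = 36
(N + 93) + ((Q + 10) + 113) = (36 + 93) + ((9 + 10) + 113) = 129 + (19 + 113) = 129 + 132 = 261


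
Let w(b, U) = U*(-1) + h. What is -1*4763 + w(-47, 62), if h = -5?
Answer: -4830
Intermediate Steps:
w(b, U) = -5 - U (w(b, U) = U*(-1) - 5 = -U - 5 = -5 - U)
-1*4763 + w(-47, 62) = -1*4763 + (-5 - 1*62) = -4763 + (-5 - 62) = -4763 - 67 = -4830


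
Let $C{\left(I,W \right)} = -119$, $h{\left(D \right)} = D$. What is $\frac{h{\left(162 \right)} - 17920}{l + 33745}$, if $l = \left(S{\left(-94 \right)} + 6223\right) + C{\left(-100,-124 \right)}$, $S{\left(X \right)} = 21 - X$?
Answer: $- \frac{8879}{19982} \approx -0.44435$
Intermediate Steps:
$l = 6219$ ($l = \left(\left(21 - -94\right) + 6223\right) - 119 = \left(\left(21 + 94\right) + 6223\right) - 119 = \left(115 + 6223\right) - 119 = 6338 - 119 = 6219$)
$\frac{h{\left(162 \right)} - 17920}{l + 33745} = \frac{162 - 17920}{6219 + 33745} = - \frac{17758}{39964} = \left(-17758\right) \frac{1}{39964} = - \frac{8879}{19982}$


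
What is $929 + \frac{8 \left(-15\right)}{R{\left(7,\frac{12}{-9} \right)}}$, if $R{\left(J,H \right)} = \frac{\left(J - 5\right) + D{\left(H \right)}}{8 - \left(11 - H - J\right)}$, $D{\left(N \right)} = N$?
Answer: $449$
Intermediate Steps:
$R{\left(J,H \right)} = \frac{-5 + H + J}{-3 + H + J}$ ($R{\left(J,H \right)} = \frac{\left(J - 5\right) + H}{8 - \left(11 - H - J\right)} = \frac{\left(-5 + J\right) + H}{8 - \left(11 - H - J\right)} = \frac{-5 + H + J}{8 + \left(-11 + H + J\right)} = \frac{-5 + H + J}{-3 + H + J}$)
$929 + \frac{8 \left(-15\right)}{R{\left(7,\frac{12}{-9} \right)}} = 929 + \frac{8 \left(-15\right)}{\frac{1}{-3 + \frac{12}{-9} + 7} \left(-5 + \frac{12}{-9} + 7\right)} = 929 - \frac{120}{\frac{1}{-3 + 12 \left(- \frac{1}{9}\right) + 7} \left(-5 + 12 \left(- \frac{1}{9}\right) + 7\right)} = 929 - \frac{120}{\frac{1}{-3 - \frac{4}{3} + 7} \left(-5 - \frac{4}{3} + 7\right)} = 929 - \frac{120}{\frac{1}{\frac{8}{3}} \cdot \frac{2}{3}} = 929 - \frac{120}{\frac{3}{8} \cdot \frac{2}{3}} = 929 - 120 \frac{1}{\frac{1}{4}} = 929 - 480 = 449$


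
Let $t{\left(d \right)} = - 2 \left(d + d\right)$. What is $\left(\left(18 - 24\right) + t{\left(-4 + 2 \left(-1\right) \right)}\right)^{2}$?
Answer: $324$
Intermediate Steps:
$t{\left(d \right)} = - 4 d$ ($t{\left(d \right)} = - 2 \cdot 2 d = - 4 d$)
$\left(\left(18 - 24\right) + t{\left(-4 + 2 \left(-1\right) \right)}\right)^{2} = \left(\left(18 - 24\right) - 4 \left(-4 + 2 \left(-1\right)\right)\right)^{2} = \left(-6 - 4 \left(-4 - 2\right)\right)^{2} = \left(-6 - -24\right)^{2} = \left(-6 + 24\right)^{2} = 18^{2} = 324$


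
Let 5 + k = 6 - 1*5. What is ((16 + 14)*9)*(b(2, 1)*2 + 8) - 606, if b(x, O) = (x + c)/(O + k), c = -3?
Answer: 1734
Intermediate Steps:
k = -4 (k = -5 + (6 - 1*5) = -5 + (6 - 5) = -5 + 1 = -4)
b(x, O) = (-3 + x)/(-4 + O) (b(x, O) = (x - 3)/(O - 4) = (-3 + x)/(-4 + O))
((16 + 14)*9)*(b(2, 1)*2 + 8) - 606 = ((16 + 14)*9)*(((-3 + 2)/(-4 + 1))*2 + 8) - 606 = (30*9)*((-1/(-3))*2 + 8) - 606 = 270*(-⅓*(-1)*2 + 8) - 606 = 270*((⅓)*2 + 8) - 606 = 270*(⅔ + 8) - 606 = 270*(26/3) - 606 = 2340 - 606 = 1734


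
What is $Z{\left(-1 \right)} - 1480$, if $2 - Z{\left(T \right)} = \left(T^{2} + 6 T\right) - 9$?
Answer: $-1464$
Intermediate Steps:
$Z{\left(T \right)} = 11 - T^{2} - 6 T$ ($Z{\left(T \right)} = 2 - \left(\left(T^{2} + 6 T\right) - 9\right) = 2 - \left(-9 + T^{2} + 6 T\right) = 11 - T^{2} - 6 T$)
$Z{\left(-1 \right)} - 1480 = \left(11 - \left(-1\right)^{2} - -6\right) - 1480 = \left(11 - 1 + 6\right) - 1480 = 16 - 1480 = -1464$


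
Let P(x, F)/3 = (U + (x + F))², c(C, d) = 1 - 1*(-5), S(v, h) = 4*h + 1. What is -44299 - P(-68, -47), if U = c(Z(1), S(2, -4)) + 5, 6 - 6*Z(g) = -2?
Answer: -76747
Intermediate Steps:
S(v, h) = 1 + 4*h
Z(g) = 4/3 (Z(g) = 1 - ⅙*(-2) = 1 + ⅓ = 4/3)
c(C, d) = 6 (c(C, d) = 1 + 5 = 6)
U = 11 (U = 6 + 5 = 11)
P(x, F) = 3*(11 + F + x)² (P(x, F) = 3*(11 + (x + F))² = 3*(11 + (F + x))² = 3*(11 + F + x)²)
-44299 - P(-68, -47) = -44299 - 3*(11 - 47 - 68)² = -44299 - 3*(-104)² = -44299 - 3*10816 = -44299 - 1*32448 = -44299 - 32448 = -76747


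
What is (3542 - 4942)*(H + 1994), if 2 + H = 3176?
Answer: -7235200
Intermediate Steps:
H = 3174 (H = -2 + 3176 = 3174)
(3542 - 4942)*(H + 1994) = (3542 - 4942)*(3174 + 1994) = -1400*5168 = -7235200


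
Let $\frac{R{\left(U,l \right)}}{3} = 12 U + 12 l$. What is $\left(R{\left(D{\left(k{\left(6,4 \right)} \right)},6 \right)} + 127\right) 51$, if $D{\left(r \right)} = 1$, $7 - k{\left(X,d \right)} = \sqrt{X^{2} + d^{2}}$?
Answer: $19329$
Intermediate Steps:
$k{\left(X,d \right)} = 7 - \sqrt{X^{2} + d^{2}}$
$R{\left(U,l \right)} = 36 U + 36 l$ ($R{\left(U,l \right)} = 3 \left(12 U + 12 l\right) = 36 U + 36 l$)
$\left(R{\left(D{\left(k{\left(6,4 \right)} \right)},6 \right)} + 127\right) 51 = \left(\left(36 \cdot 1 + 36 \cdot 6\right) + 127\right) 51 = \left(\left(36 + 216\right) + 127\right) 51 = \left(252 + 127\right) 51 = 379 \cdot 51 = 19329$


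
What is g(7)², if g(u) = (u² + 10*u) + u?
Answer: 15876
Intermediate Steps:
g(u) = u² + 11*u
g(7)² = (7*(11 + 7))² = (7*18)² = 126² = 15876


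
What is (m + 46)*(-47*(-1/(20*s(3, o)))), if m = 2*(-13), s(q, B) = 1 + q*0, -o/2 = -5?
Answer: 47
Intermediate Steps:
o = 10 (o = -2*(-5) = 10)
s(q, B) = 1 (s(q, B) = 1 + 0 = 1)
m = -26
(m + 46)*(-47*(-1/(20*s(3, o)))) = (-26 + 46)*(-47/((1*(-5))*4)) = 20*(-47/((-5*4))) = 20*(-47/(-20)) = 20*(-47*(-1/20)) = 20*(47/20) = 47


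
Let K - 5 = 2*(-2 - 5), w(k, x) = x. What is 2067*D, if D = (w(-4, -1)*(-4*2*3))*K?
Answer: -446472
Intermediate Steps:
K = -9 (K = 5 + 2*(-2 - 5) = 5 + 2*(-7) = 5 - 14 = -9)
D = -216 (D = -(-4*2)*3*(-9) = -(-8)*3*(-9) = -1*(-24)*(-9) = 24*(-9) = -216)
2067*D = 2067*(-216) = -446472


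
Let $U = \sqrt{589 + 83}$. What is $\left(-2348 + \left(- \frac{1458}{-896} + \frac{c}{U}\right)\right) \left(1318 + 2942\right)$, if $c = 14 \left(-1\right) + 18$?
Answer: $- \frac{1119501375}{112} + \frac{710 \sqrt{42}}{7} \approx -9.9949 \cdot 10^{6}$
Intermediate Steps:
$U = 4 \sqrt{42}$ ($U = \sqrt{672} = 4 \sqrt{42} \approx 25.923$)
$c = 4$ ($c = -14 + 18 = 4$)
$\left(-2348 + \left(- \frac{1458}{-896} + \frac{c}{U}\right)\right) \left(1318 + 2942\right) = \left(-2348 + \left(- \frac{1458}{-896} + \frac{4}{4 \sqrt{42}}\right)\right) \left(1318 + 2942\right) = \left(-2348 + \left(\left(-1458\right) \left(- \frac{1}{896}\right) + 4 \frac{\sqrt{42}}{168}\right)\right) 4260 = \left(-2348 + \left(\frac{729}{448} + \frac{\sqrt{42}}{42}\right)\right) 4260 = \left(- \frac{1051175}{448} + \frac{\sqrt{42}}{42}\right) 4260 = - \frac{1119501375}{112} + \frac{710 \sqrt{42}}{7}$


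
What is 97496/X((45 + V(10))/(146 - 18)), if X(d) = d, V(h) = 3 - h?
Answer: 6239744/19 ≈ 3.2841e+5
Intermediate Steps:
97496/X((45 + V(10))/(146 - 18)) = 97496/(((45 + (3 - 1*10))/(146 - 18))) = 97496/(((45 + (3 - 10))/128)) = 97496/(((45 - 7)*(1/128))) = 97496/((38*(1/128))) = 97496/(19/64) = 97496*(64/19) = 6239744/19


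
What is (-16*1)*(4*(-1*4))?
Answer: 256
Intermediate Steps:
(-16*1)*(4*(-1*4)) = -64*(-4) = -16*(-16) = 256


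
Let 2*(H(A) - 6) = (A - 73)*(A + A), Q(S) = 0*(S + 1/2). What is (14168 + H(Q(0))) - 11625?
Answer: 2549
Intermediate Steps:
Q(S) = 0 (Q(S) = 0*(S + 1/2) = 0*(1/2 + S) = 0)
H(A) = 6 + A*(-73 + A) (H(A) = 6 + ((A - 73)*(A + A))/2 = 6 + ((-73 + A)*(2*A))/2 = 6 + (2*A*(-73 + A))/2 = 6 + A*(-73 + A))
(14168 + H(Q(0))) - 11625 = (14168 + (6 + 0**2 - 73*0)) - 11625 = (14168 + (6 + 0 + 0)) - 11625 = (14168 + 6) - 11625 = 14174 - 11625 = 2549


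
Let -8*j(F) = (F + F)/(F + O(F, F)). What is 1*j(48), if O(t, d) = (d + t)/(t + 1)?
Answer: -49/204 ≈ -0.24020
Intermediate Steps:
O(t, d) = (d + t)/(1 + t)
j(F) = -F/(4*(F + 2*F/(1 + F))) (j(F) = -(F + F)/(8*(F + (F + F)/(1 + F))) = -2*F/(8*(F + (2*F)/(1 + F))) = -2*F/(8*(F + 2*F/(1 + F))) = -F/(4*(F + 2*F/(1 + F))))
1*j(48) = 1*(-(1 + 48)/(12 + 4*48)) = 1*(-1*49/(12 + 192)) = 1*(-1*49/204) = 1*(-1*1/204*49) = 1*(-49/204) = -49/204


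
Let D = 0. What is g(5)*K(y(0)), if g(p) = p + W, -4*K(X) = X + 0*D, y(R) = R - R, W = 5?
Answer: 0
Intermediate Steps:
y(R) = 0
K(X) = -X/4 (K(X) = -(X + 0*0)/4 = -(X + 0)/4 = -X/4)
g(p) = 5 + p (g(p) = p + 5 = 5 + p)
g(5)*K(y(0)) = (5 + 5)*(-¼*0) = 10*0 = 0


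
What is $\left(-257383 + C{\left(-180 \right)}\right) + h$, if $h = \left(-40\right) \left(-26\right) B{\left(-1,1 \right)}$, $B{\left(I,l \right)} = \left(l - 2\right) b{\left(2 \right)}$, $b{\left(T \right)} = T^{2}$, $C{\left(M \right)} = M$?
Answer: $-261723$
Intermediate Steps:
$B{\left(I,l \right)} = -8 + 4 l$ ($B{\left(I,l \right)} = \left(l - 2\right) 2^{2} = \left(-2 + l\right) 4 = -8 + 4 l$)
$h = -4160$ ($h = \left(-40\right) \left(-26\right) \left(-8 + 4 \cdot 1\right) = 1040 \left(-8 + 4\right) = 1040 \left(-4\right) = -4160$)
$\left(-257383 + C{\left(-180 \right)}\right) + h = \left(-257383 - 180\right) - 4160 = -257563 - 4160 = -261723$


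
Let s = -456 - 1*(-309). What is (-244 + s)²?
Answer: 152881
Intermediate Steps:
s = -147 (s = -456 + 309 = -147)
(-244 + s)² = (-244 - 147)² = (-391)² = 152881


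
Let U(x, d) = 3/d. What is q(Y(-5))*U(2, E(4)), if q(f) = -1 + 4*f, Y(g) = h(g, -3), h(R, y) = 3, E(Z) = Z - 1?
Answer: 11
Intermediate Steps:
E(Z) = -1 + Z
Y(g) = 3
q(Y(-5))*U(2, E(4)) = (-1 + 4*3)*(3/(-1 + 4)) = (-1 + 12)*(3/3) = 11*(3*(1/3)) = 11*1 = 11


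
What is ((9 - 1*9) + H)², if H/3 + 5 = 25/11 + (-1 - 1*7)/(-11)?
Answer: 36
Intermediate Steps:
H = -6 (H = -15 + 3*(25/11 + (-1 - 1*7)/(-11)) = -15 + 3*(25*(1/11) + (-1 - 7)*(-1/11)) = -15 + 3*(25/11 - 8*(-1/11)) = -15 + 3*(25/11 + 8/11) = -15 + 3*3 = -15 + 9 = -6)
((9 - 1*9) + H)² = ((9 - 1*9) - 6)² = ((9 - 9) - 6)² = (0 - 6)² = (-6)² = 36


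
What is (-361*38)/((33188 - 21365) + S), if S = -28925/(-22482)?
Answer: -308408076/265833611 ≈ -1.1602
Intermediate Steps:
S = 28925/22482 (S = -28925*(-1/22482) = 28925/22482 ≈ 1.2866)
(-361*38)/((33188 - 21365) + S) = (-361*38)/((33188 - 21365) + 28925/22482) = -13718/(11823 + 28925/22482) = -13718/265833611/22482 = -13718*22482/265833611 = -308408076/265833611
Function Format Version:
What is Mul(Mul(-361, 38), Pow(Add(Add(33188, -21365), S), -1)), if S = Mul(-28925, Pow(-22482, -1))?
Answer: Rational(-308408076, 265833611) ≈ -1.1602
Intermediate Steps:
S = Rational(28925, 22482) (S = Mul(-28925, Rational(-1, 22482)) = Rational(28925, 22482) ≈ 1.2866)
Mul(Mul(-361, 38), Pow(Add(Add(33188, -21365), S), -1)) = Mul(Mul(-361, 38), Pow(Add(Add(33188, -21365), Rational(28925, 22482)), -1)) = Mul(-13718, Pow(Add(11823, Rational(28925, 22482)), -1)) = Mul(-13718, Pow(Rational(265833611, 22482), -1)) = Mul(-13718, Rational(22482, 265833611)) = Rational(-308408076, 265833611)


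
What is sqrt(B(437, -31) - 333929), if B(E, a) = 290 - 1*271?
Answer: I*sqrt(333910) ≈ 577.85*I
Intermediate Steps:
B(E, a) = 19 (B(E, a) = 290 - 271 = 19)
sqrt(B(437, -31) - 333929) = sqrt(19 - 333929) = sqrt(-333910) = I*sqrt(333910)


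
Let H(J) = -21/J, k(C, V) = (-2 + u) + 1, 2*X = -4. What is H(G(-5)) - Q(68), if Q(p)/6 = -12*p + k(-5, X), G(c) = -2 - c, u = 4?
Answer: 4871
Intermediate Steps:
X = -2 (X = (½)*(-4) = -2)
k(C, V) = 3 (k(C, V) = (-2 + 4) + 1 = 2 + 1 = 3)
Q(p) = 18 - 72*p (Q(p) = 6*(-12*p + 3) = 6*(3 - 12*p) = 18 - 72*p)
H(G(-5)) - Q(68) = -21/(-2 - 1*(-5)) - (18 - 72*68) = -21/(-2 + 5) - (18 - 4896) = -21/3 - 1*(-4878) = -21*⅓ + 4878 = -7 + 4878 = 4871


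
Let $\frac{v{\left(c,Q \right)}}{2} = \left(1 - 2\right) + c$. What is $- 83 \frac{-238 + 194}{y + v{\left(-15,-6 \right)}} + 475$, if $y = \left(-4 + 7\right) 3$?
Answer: $\frac{7273}{23} \approx 316.22$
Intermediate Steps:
$y = 9$ ($y = 3 \cdot 3 = 9$)
$v{\left(c,Q \right)} = -2 + 2 c$ ($v{\left(c,Q \right)} = 2 \left(\left(1 - 2\right) + c\right) = 2 \left(-1 + c\right) = -2 + 2 c$)
$- 83 \frac{-238 + 194}{y + v{\left(-15,-6 \right)}} + 475 = - 83 \frac{-238 + 194}{9 + \left(-2 + 2 \left(-15\right)\right)} + 475 = - 83 \left(- \frac{44}{9 - 32}\right) + 475 = - 83 \left(- \frac{44}{-23}\right) + 475 = - 83 \left(\left(-44\right) \left(- \frac{1}{23}\right)\right) + 475 = \left(-83\right) \frac{44}{23} + 475 = - \frac{3652}{23} + 475 = \frac{7273}{23}$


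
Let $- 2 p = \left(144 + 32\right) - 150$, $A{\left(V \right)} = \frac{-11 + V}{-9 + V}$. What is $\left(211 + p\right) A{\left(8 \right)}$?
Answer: $594$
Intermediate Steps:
$A{\left(V \right)} = \frac{-11 + V}{-9 + V}$
$p = -13$ ($p = - \frac{\left(144 + 32\right) - 150}{2} = - \frac{176 - 150}{2} = \left(- \frac{1}{2}\right) 26 = -13$)
$\left(211 + p\right) A{\left(8 \right)} = \left(211 - 13\right) \frac{-11 + 8}{-9 + 8} = 198 \frac{1}{-1} \left(-3\right) = 198 \left(\left(-1\right) \left(-3\right)\right) = 198 \cdot 3 = 594$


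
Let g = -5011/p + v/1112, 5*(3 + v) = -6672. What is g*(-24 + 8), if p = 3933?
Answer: 108322262/2733435 ≈ 39.629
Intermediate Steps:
v = -6687/5 (v = -3 + (⅕)*(-6672) = -3 - 6672/5 = -6687/5 ≈ -1337.4)
g = -54161131/21867480 (g = -5011/3933 - 6687/5/1112 = -5011*1/3933 - 6687/5*1/1112 = -5011/3933 - 6687/5560 = -54161131/21867480 ≈ -2.4768)
g*(-24 + 8) = -54161131*(-24 + 8)/21867480 = -54161131/21867480*(-16) = 108322262/2733435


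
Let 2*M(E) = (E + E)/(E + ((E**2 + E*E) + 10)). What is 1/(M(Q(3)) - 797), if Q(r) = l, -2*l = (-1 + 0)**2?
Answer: -20/15941 ≈ -0.0012546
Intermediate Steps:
l = -1/2 (l = -(-1 + 0)**2/2 = -1/2*(-1)**2 = -1/2*1 = -1/2 ≈ -0.50000)
Q(r) = -1/2
M(E) = E/(10 + E + 2*E**2) (M(E) = ((E + E)/(E + ((E**2 + E*E) + 10)))/2 = ((2*E)/(E + ((E**2 + E**2) + 10)))/2 = ((2*E)/(E + (2*E**2 + 10)))/2 = ((2*E)/(E + (10 + 2*E**2)))/2 = ((2*E)/(10 + E + 2*E**2))/2 = (2*E/(10 + E + 2*E**2))/2 = E/(10 + E + 2*E**2))
1/(M(Q(3)) - 797) = 1/(-1/(2*(10 - 1/2 + 2*(-1/2)**2)) - 797) = 1/(-1/(2*(10 - 1/2 + 2*(1/4))) - 797) = 1/(-1/(2*(10 - 1/2 + 1/2)) - 797) = 1/(-1/2/10 - 797) = 1/(-1/2*1/10 - 797) = 1/(-1/20 - 797) = 1/(-15941/20) = -20/15941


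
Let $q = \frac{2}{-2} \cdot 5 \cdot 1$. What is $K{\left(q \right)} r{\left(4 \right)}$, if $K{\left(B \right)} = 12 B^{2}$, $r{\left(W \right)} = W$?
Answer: $1200$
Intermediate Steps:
$q = -5$ ($q = 2 \left(- \frac{1}{2}\right) 5 \cdot 1 = \left(-1\right) 5 \cdot 1 = \left(-5\right) 1 = -5$)
$K{\left(q \right)} r{\left(4 \right)} = 12 \left(-5\right)^{2} \cdot 4 = 12 \cdot 25 \cdot 4 = 300 \cdot 4 = 1200$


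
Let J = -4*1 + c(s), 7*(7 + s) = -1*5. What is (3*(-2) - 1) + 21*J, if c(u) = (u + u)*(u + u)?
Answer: 34355/7 ≈ 4907.9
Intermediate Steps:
s = -54/7 (s = -7 + (-1*5)/7 = -7 + (1/7)*(-5) = -7 - 5/7 = -54/7 ≈ -7.7143)
c(u) = 4*u**2 (c(u) = (2*u)*(2*u) = 4*u**2)
J = 11468/49 (J = -4*1 + 4*(-54/7)**2 = -4 + 4*(2916/49) = -4 + 11664/49 = 11468/49 ≈ 234.04)
(3*(-2) - 1) + 21*J = (3*(-2) - 1) + 21*(11468/49) = (-6 - 1) + 34404/7 = -7 + 34404/7 = 34355/7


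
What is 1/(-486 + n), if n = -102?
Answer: -1/588 ≈ -0.0017007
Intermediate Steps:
1/(-486 + n) = 1/(-486 - 102) = 1/(-588) = -1/588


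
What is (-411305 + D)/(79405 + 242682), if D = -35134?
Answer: -446439/322087 ≈ -1.3861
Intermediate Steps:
(-411305 + D)/(79405 + 242682) = (-411305 - 35134)/(79405 + 242682) = -446439/322087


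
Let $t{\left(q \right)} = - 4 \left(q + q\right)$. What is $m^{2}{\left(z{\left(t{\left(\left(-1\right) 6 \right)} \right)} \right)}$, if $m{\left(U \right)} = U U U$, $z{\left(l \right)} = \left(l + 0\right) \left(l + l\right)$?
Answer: $9573589958277615058944$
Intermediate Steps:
$t{\left(q \right)} = - 8 q$ ($t{\left(q \right)} = - 4 \cdot 2 q = - 8 q$)
$z{\left(l \right)} = 2 l^{2}$ ($z{\left(l \right)} = l 2 l = 2 l^{2}$)
$m{\left(U \right)} = U^{3}$ ($m{\left(U \right)} = U^{2} U = U^{3}$)
$m^{2}{\left(z{\left(t{\left(\left(-1\right) 6 \right)} \right)} \right)} = \left(\left(2 \left(- 8 \left(\left(-1\right) 6\right)\right)^{2}\right)^{3}\right)^{2} = \left(\left(2 \left(\left(-8\right) \left(-6\right)\right)^{2}\right)^{3}\right)^{2} = \left(\left(2 \cdot 48^{2}\right)^{3}\right)^{2} = \left(\left(2 \cdot 2304\right)^{3}\right)^{2} = \left(4608^{3}\right)^{2} = 97844723712^{2} = 9573589958277615058944$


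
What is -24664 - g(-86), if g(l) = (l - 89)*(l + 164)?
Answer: -11014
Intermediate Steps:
g(l) = (-89 + l)*(164 + l)
-24664 - g(-86) = -24664 - (-14596 + (-86)² + 75*(-86)) = -24664 - (-14596 + 7396 - 6450) = -24664 - 1*(-13650) = -24664 + 13650 = -11014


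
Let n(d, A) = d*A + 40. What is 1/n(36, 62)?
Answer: 1/2272 ≈ 0.00044014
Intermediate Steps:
n(d, A) = 40 + A*d (n(d, A) = A*d + 40 = 40 + A*d)
1/n(36, 62) = 1/(40 + 62*36) = 1/(40 + 2232) = 1/2272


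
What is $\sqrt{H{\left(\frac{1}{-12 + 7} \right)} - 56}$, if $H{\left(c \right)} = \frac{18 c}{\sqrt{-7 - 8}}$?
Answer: $\frac{\sqrt{-1400 + 6 i \sqrt{15}}}{5} \approx 0.062104 + 7.4836 i$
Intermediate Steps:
$H{\left(c \right)} = - \frac{6 i c \sqrt{15}}{5}$ ($H{\left(c \right)} = \frac{18 c}{\sqrt{-15}} = \frac{18 c}{i \sqrt{15}} = 18 c \left(- \frac{i \sqrt{15}}{15}\right) = - \frac{6 i c \sqrt{15}}{5}$)
$\sqrt{H{\left(\frac{1}{-12 + 7} \right)} - 56} = \sqrt{- \frac{6 i \sqrt{15}}{5 \left(-12 + 7\right)} - 56} = \sqrt{- \frac{6 i \sqrt{15}}{5 \left(-5\right)} + \left(-152 + 96\right)} = \sqrt{\left(- \frac{6}{5}\right) i \left(- \frac{1}{5}\right) \sqrt{15} - 56} = \sqrt{\frac{6 i \sqrt{15}}{25} - 56} = \sqrt{-56 + \frac{6 i \sqrt{15}}{25}}$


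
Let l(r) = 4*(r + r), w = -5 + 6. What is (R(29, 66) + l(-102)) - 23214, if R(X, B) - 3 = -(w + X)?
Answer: -24057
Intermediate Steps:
w = 1
R(X, B) = 2 - X (R(X, B) = 3 - (1 + X) = 3 + (-1 - X) = 2 - X)
l(r) = 8*r (l(r) = 4*(2*r) = 8*r)
(R(29, 66) + l(-102)) - 23214 = ((2 - 1*29) + 8*(-102)) - 23214 = ((2 - 29) - 816) - 23214 = (-27 - 816) - 23214 = -843 - 23214 = -24057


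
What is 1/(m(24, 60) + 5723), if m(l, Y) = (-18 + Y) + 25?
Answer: 1/5790 ≈ 0.00017271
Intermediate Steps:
m(l, Y) = 7 + Y
1/(m(24, 60) + 5723) = 1/((7 + 60) + 5723) = 1/(67 + 5723) = 1/5790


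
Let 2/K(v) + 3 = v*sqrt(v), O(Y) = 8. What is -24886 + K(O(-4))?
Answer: -12517652/503 + 32*sqrt(2)/503 ≈ -24886.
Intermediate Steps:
K(v) = 2/(-3 + v**(3/2)) (K(v) = 2/(-3 + v*sqrt(v)) = 2/(-3 + v**(3/2)))
-24886 + K(O(-4)) = -24886 + 2/(-3 + 8**(3/2)) = -24886 + 2/(-3 + 16*sqrt(2))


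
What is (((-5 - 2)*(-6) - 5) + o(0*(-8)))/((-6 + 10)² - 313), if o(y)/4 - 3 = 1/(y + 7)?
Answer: -347/2079 ≈ -0.16691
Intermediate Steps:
o(y) = 12 + 4/(7 + y) (o(y) = 12 + 4/(y + 7) = 12 + 4/(7 + y))
(((-5 - 2)*(-6) - 5) + o(0*(-8)))/((-6 + 10)² - 313) = (((-5 - 2)*(-6) - 5) + 4*(22 + 3*(0*(-8)))/(7 + 0*(-8)))/((-6 + 10)² - 313) = ((-7*(-6) - 5) + 4*(22 + 3*0)/(7 + 0))/(4² - 313) = ((42 - 5) + 4*(22 + 0)/7)/(16 - 313) = (37 + 4*(⅐)*22)/(-297) = (37 + 88/7)*(-1/297) = (347/7)*(-1/297) = -347/2079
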